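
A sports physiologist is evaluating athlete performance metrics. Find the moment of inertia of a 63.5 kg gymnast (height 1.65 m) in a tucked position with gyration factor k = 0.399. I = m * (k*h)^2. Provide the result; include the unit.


Radius of gyration = 0.399 * 1.65 = 0.65835 m
I = 63.5 * 0.65835^2
= 63.5 * 0.433425
= 27.522 kg*m^2

27.522 kg*m^2


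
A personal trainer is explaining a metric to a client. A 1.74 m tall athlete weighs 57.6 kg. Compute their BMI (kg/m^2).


height^2 = 3.0276 m^2
BMI = 57.6 / 3.0276 = 19.02 kg/m^2

19.02 kg/m^2


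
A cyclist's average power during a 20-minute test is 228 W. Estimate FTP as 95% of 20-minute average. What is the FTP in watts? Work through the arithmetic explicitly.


FTP = 20-min power * 0.95
= 228 * 0.95
= 216.6 W

216.6 W


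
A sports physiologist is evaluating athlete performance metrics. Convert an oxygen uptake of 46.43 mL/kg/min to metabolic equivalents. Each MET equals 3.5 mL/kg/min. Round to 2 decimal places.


One MET = 3.5 mL/kg/min
Number of METs = 46.43 / 3.5
= 13.27 METs

13.27 METs


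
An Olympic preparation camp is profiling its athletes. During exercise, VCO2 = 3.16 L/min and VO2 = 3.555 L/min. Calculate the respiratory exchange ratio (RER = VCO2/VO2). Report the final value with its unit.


RER = VCO2 / VO2
= 3.16 / 3.555
= 0.8889

0.8889


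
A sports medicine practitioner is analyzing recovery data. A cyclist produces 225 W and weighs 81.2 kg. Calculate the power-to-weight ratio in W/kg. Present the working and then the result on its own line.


P/W = power / mass
= 225 / 81.2
= 2.771 W/kg

2.771 W/kg


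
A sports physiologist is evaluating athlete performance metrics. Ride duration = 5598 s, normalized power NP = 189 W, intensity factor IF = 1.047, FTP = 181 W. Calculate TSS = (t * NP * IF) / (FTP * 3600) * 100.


Numerator = 5598 * 189 * 1.047 = 1107749.034
Denominator = 181 * 3600 = 651600
TSS = 1107749.034 / 651600 * 100
= 170.0

170.0 TSS


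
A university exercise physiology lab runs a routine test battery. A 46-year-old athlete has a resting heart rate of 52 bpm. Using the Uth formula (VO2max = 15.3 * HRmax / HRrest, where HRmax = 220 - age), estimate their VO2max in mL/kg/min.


HRmax = 220 - 46 = 174 bpm
Ratio = HRmax / HRrest = 174 / 52 = 3.3462
VO2max = 15.3 * 3.3462 = 51.2 mL/kg/min

51.2 mL/kg/min


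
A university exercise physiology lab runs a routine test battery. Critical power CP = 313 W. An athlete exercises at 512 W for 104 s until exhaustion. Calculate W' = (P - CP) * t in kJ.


P - CP = 512 - 313 = 199 W
W' = 199 * 104 = 20696 J
= 20696 / 1000 = 20.696 kJ

20.696 kJ


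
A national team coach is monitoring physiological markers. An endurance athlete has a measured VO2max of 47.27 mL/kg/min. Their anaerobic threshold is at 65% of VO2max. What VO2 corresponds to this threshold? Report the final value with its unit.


Anaerobic threshold VO2 = VO2max * 65%
= 47.27 * 0.65
= 30.73 mL/kg/min

30.73 mL/kg/min


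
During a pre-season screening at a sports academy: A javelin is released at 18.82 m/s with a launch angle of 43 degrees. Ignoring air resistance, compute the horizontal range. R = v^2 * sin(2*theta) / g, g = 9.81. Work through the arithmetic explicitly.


Launch speed squared = 354.1924
sin(2 * 43 deg) = 0.997564
Range = 354.1924 * 0.997564 / 9.81
= 36.017 m

36.017 m


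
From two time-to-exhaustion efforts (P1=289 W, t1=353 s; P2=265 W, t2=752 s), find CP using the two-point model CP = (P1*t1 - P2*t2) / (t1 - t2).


Work in trial 1 = 102017 J
Work in trial 2 = 199280 J
Delta work = -97263 J
Delta time = -399 s
CP = -97263 / -399 = 243.77 W

243.77 W


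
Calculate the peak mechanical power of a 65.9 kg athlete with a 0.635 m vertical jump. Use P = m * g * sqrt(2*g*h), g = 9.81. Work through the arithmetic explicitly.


First, sqrt(2gh) = sqrt(2 * 9.81 * 0.635)
= sqrt(12.4587) = 3.529688 m/s
Power = 65.9 * 9.81 * 3.529688 = 2281.87 W

2281.87 W


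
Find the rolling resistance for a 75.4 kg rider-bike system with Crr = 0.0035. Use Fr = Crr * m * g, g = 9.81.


m * g = 75.4 * 9.81 = 739.674 N
Fr = 0.0035 * 739.674 = 2.589 N

2.589 N


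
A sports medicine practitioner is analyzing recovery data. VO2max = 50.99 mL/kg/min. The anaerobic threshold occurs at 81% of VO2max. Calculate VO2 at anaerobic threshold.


AT fraction = 81 / 100 = 0.81
AT VO2 = 50.99 * 0.81
= 41.3 mL/kg/min

41.3 mL/kg/min


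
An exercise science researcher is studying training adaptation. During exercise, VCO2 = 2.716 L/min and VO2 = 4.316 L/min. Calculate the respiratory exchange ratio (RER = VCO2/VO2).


RER = VCO2 / VO2
= 2.716 / 4.316
= 0.6293

0.6293


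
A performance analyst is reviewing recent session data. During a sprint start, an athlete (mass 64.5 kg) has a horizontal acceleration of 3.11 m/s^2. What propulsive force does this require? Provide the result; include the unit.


Propulsive force = mass * acceleration
= 64.5 kg * 3.11 m/s^2
= 200.6 N

200.6 N


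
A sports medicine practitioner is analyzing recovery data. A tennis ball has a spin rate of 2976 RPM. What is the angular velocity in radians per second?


Convert RPM to rad/s: multiply by 2*pi and divide by 60
omega = 2976 * 2 * pi / 60
= 311.646 rad/s

311.646 rad/s


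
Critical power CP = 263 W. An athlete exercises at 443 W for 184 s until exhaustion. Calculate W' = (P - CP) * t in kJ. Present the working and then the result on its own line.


P - CP = 443 - 263 = 180 W
W' = 180 * 184 = 33120 J
= 33120 / 1000 = 33.12 kJ

33.12 kJ


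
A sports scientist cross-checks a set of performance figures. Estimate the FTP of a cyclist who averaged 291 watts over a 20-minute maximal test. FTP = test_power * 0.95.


FTP = 291 * 0.95 = 276.45 W

276.45 W


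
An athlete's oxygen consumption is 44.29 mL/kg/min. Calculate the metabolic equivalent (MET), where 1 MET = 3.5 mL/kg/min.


MET = VO2 / 3.5
= 44.29 / 3.5
= 12.65 METs

12.65 METs


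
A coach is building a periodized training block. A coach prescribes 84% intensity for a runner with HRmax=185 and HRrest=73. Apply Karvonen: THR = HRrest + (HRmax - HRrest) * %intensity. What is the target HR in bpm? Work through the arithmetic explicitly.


Heart rate reserve = 185 - 73 = 112
Intensity fraction = 84 / 100 = 0.84
THR = 73 + 112 * 0.84 = 167.08 bpm

167.08 bpm


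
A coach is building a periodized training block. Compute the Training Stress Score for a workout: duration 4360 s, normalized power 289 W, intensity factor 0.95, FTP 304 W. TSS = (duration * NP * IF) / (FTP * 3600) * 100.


Product = 4360 * 289 * 0.95 = 1197038.0
Base = 304 * 3600 = 1094400
TSS = 1197038.0 / 1094400 * 100 = 109.38

109.38 TSS


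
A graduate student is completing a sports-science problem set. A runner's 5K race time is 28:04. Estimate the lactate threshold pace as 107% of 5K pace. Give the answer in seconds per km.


Total race time = 28*60 + 4 = 1684 seconds
5K pace = 1684 / 5 = 336.8 sec/km
LT pace = 336.8 * 1.07 = 360.38 sec/km

360.38 s/km


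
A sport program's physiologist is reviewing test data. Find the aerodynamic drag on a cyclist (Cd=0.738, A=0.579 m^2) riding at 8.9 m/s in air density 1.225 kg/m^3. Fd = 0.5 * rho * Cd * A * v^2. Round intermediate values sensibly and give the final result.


Fd = 0.5 * 1.225 * 0.738 * 0.579 * 8.9^2
= 0.5 * 1.225 * 0.738 * 0.579 * 79.21
= 20.731 N

20.731 N


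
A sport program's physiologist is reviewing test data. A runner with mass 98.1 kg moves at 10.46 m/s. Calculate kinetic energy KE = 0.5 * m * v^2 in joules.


v^2 = 10.46^2 = 109.4116
KE = 0.5 * 98.1 * 109.4116
= 5366.64 J

5366.64 J


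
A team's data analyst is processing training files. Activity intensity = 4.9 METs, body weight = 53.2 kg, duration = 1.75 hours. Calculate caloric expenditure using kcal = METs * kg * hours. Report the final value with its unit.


kcal = 4.9 * 53.2 * 1.75
= 260.68 * 1.75
= 456.19 kcal

456.19 kcal


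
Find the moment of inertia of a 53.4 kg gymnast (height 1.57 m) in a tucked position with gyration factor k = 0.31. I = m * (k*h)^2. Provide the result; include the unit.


Radius of gyration = 0.31 * 1.57 = 0.4867 m
I = 53.4 * 0.4867^2
= 53.4 * 0.236877
= 12.649 kg*m^2

12.649 kg*m^2


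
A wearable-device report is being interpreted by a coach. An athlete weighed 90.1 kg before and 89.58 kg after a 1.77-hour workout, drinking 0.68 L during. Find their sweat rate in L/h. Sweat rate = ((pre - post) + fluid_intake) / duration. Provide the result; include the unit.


Body mass change = 0.52 kg
Total sweat loss = 0.52 + 0.68 = 1.2 L
Rate = 1.2 / 1.77 = 0.678 L/h

0.678 L/h


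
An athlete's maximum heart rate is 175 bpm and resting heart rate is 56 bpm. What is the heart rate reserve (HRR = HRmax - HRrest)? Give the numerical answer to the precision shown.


HRR = HRmax - HRrest
= 175 - 56
= 119 bpm

119 bpm


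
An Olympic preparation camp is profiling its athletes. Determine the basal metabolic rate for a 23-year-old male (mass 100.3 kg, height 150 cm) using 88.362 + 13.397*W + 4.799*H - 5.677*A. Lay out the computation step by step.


BMR = 88.362 + 13.397*100.3 + 4.799*150 - 5.677*23
= 2021.36 kcal/day

2021.36 kcal/day


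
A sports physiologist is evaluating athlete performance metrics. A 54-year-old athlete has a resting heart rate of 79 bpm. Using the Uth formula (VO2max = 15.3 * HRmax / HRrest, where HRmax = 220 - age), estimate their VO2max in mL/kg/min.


HRmax = 220 - 54 = 166 bpm
Ratio = HRmax / HRrest = 166 / 79 = 2.1013
VO2max = 15.3 * 2.1013 = 32.15 mL/kg/min

32.15 mL/kg/min


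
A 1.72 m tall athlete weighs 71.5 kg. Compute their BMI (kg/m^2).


height^2 = 2.9584 m^2
BMI = 71.5 / 2.9584 = 24.17 kg/m^2

24.17 kg/m^2


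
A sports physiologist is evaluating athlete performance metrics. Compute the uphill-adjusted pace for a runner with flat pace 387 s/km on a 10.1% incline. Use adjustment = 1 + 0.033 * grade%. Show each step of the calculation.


Adjustment factor = 1 + 0.033 * 10.1 = 1.3333
Grade-adjusted pace = 387 * 1.3333 = 515.99 s/km

515.99 s/km


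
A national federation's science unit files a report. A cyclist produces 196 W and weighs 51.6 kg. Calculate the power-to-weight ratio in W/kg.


P/W = power / mass
= 196 / 51.6
= 3.798 W/kg

3.798 W/kg


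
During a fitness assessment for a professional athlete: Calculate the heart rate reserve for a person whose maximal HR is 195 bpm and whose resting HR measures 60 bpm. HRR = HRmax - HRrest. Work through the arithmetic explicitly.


HRmax = 195 bpm
HRrest = 60 bpm
HRR = 195 - 60 = 135 bpm

135 bpm


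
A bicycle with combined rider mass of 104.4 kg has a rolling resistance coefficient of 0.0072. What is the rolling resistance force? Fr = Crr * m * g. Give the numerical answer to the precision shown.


Fr = 0.0072 * 104.4 * 9.81
= 0.75168 * 9.81
= 7.374 N

7.374 N


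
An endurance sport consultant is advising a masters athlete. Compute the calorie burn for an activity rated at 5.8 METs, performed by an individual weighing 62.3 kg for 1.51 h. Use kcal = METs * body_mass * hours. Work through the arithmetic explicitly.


Product of METs and mass = 5.8 * 62.3 = 361.34
Total kcal = 361.34 * 1.51 = 545.62 kcal

545.62 kcal


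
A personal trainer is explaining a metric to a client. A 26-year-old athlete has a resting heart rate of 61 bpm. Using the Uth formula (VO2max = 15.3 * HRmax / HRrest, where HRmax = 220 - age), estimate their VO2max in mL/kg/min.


HRmax = 220 - 26 = 194 bpm
Ratio = HRmax / HRrest = 194 / 61 = 3.1803
VO2max = 15.3 * 3.1803 = 48.66 mL/kg/min

48.66 mL/kg/min


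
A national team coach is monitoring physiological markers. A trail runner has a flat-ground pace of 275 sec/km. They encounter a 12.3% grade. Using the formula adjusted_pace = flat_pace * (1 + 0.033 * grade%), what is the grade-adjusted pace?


Grade factor = 1 + 0.033 * 12.3 = 1.4059
Adjusted = 275 * 1.4059 = 386.62 sec/km

386.62 s/km


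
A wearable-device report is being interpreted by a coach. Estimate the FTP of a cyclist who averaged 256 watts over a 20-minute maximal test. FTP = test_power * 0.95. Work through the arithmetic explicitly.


FTP = 256 * 0.95 = 243.2 W

243.2 W


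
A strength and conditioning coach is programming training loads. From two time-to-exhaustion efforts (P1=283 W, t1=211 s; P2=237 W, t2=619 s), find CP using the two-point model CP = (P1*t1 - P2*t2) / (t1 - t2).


Work in trial 1 = 59713 J
Work in trial 2 = 146703 J
Delta work = -86990 J
Delta time = -408 s
CP = -86990 / -408 = 213.21 W

213.21 W


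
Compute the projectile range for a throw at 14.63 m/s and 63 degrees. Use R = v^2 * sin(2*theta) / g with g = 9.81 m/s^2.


Two times the angle = 126 degrees
sin(126) = 0.809017
R = 214.0369 * 0.809017 / 9.81 = 17.651 m

17.651 m


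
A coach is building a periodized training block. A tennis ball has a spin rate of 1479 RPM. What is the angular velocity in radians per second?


Convert RPM to rad/s: multiply by 2*pi and divide by 60
omega = 1479 * 2 * pi / 60
= 154.881 rad/s

154.881 rad/s


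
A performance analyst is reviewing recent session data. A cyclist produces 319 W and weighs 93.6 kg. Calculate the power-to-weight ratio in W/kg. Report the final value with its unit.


P/W = power / mass
= 319 / 93.6
= 3.408 W/kg

3.408 W/kg


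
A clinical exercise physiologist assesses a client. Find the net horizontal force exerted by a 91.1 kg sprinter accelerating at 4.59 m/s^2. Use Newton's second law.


Newton's second law: F = m * a
F = 91.1 * 4.59 = 418.15 N

418.15 N


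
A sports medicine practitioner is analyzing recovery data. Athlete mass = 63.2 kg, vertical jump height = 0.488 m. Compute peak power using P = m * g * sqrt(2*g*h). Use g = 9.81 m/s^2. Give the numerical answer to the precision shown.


sqrt(2 * 9.81 * 0.488) = sqrt(9.57456) = 3.094279 m/s
P = 63.2 * 9.81 * 3.094279
= 1918.43 W

1918.43 W


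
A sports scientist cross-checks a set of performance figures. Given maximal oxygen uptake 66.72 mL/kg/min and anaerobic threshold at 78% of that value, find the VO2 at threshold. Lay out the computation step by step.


Percentage as decimal = 0.78
VO2 at AT = 66.72 * 0.78 = 52.04 mL/kg/min

52.04 mL/kg/min


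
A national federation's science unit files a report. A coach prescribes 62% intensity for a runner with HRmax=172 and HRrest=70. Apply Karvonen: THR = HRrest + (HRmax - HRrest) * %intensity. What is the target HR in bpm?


Heart rate reserve = 172 - 70 = 102
Intensity fraction = 62 / 100 = 0.62
THR = 70 + 102 * 0.62 = 133.24 bpm

133.24 bpm


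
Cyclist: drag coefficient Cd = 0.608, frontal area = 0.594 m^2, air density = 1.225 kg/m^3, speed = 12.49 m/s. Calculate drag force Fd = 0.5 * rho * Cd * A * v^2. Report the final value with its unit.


v^2 = 12.49^2 = 156.0001
Fd = 0.5 * 1.225 * 0.608 * 0.594 * 156.0001
= 34.508 N

34.508 N


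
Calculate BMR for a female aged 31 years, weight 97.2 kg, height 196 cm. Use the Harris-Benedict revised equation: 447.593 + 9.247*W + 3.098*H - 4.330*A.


Substituting values:
W term = 9.247 * 97.2 = 898.8084
H term = 3.098 * 196 = 607.208
A term = 4.330 * 31 = 134.23
BMR = 1819.38 kcal/day

1819.38 kcal/day


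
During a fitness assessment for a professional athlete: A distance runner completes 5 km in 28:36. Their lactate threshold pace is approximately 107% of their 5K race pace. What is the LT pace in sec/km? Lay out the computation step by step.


Convert to seconds: 28 min 36 s = 1716 s
Pace per km = 1716 / 5 = 343.2 s/km
LT pace = 343.2 * 1.07 = 367.22 s/km

367.22 s/km


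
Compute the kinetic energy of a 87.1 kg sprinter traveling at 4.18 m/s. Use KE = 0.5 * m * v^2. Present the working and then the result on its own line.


Velocity squared = 17.4724
KE = 0.5 * 87.1 * 17.4724 = 760.92 J

760.92 J


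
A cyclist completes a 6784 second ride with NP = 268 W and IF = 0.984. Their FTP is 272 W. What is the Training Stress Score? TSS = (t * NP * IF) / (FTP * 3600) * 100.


t * NP * IF = 6784 * 268 * 0.984 = 1789022.208
FTP * 3600 = 979200
TSS = (1789022.208 / 979200) * 100 = 182.7

182.7 TSS


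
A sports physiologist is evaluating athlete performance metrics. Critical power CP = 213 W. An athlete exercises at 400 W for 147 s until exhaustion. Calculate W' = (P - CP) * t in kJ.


P - CP = 400 - 213 = 187 W
W' = 187 * 147 = 27489 J
= 27489 / 1000 = 27.489 kJ

27.489 kJ


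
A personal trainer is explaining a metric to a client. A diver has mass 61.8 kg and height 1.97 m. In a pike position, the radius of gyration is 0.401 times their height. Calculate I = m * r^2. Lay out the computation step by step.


r = 0.401 * 1.97 = 0.78997 m
I = m * r^2 = 61.8 * 0.624053 = 38.566 kg*m^2

38.566 kg*m^2


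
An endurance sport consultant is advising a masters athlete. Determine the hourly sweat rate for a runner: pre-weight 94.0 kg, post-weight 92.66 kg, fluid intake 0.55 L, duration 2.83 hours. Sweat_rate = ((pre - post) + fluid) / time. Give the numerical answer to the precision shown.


Mass lost = 94.0 - 92.66 = 1.34 kg
Add fluid consumed: 1.34 + 0.55 = 1.89 L total sweat
Sweat rate = 1.89 / 2.83 = 0.668 L/h

0.668 L/h


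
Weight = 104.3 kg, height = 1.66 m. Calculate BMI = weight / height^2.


height^2 = 1.66^2 = 2.7556
BMI = 104.3 / 2.7556 = 37.85 kg/m^2

37.85 kg/m^2


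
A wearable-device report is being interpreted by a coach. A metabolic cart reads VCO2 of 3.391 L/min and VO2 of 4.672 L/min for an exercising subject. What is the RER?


RER = VCO2 / VO2 = 3.391 / 4.672 = 0.7258

0.7258


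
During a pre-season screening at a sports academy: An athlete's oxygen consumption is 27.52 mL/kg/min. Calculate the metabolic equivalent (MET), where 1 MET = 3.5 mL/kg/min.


MET = VO2 / 3.5
= 27.52 / 3.5
= 7.86 METs

7.86 METs


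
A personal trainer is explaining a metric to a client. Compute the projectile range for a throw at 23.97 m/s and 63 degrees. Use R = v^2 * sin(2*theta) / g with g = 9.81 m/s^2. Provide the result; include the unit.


Two times the angle = 126 degrees
sin(126) = 0.809017
R = 574.5609 * 0.809017 / 9.81 = 47.383 m

47.383 m


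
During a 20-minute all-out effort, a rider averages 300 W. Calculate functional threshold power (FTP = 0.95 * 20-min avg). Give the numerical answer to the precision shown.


FTP = 0.95 * 300
= 285.0 W

285.0 W


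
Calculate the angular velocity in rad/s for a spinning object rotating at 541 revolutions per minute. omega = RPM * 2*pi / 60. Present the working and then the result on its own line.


omega = RPM * 2*pi / 60
= 541 * 6.28318531 / 60
= 56.653 rad/s

56.653 rad/s


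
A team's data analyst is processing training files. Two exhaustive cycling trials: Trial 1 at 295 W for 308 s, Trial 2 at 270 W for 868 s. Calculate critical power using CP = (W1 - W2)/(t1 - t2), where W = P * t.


W1 = 295 * 308 = 90860 J
W2 = 270 * 868 = 234360 J
CP = (90860 - 234360) / (308 - 868)
= -143500 / -560
= 256.25 W

256.25 W


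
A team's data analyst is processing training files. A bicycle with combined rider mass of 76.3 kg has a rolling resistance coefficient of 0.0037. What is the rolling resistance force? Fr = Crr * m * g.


Fr = 0.0037 * 76.3 * 9.81
= 0.28231 * 9.81
= 2.769 N

2.769 N


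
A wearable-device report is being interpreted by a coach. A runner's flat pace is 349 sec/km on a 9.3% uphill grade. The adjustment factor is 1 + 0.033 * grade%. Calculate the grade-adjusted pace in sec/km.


Factor = 1 + 0.033 * 9.3 = 1.3069
Adjusted pace = 349 * 1.3069
= 456.11 sec/km

456.11 s/km


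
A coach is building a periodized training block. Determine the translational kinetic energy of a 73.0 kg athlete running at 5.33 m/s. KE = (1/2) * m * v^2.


KE = 0.5 * m * v^2
= 0.5 * 73.0 * 5.33^2
= 0.5 * 73.0 * 28.4089
= 1036.92 J

1036.92 J


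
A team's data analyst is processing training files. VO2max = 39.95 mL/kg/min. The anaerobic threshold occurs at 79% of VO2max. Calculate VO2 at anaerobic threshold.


AT fraction = 79 / 100 = 0.79
AT VO2 = 39.95 * 0.79
= 31.56 mL/kg/min

31.56 mL/kg/min


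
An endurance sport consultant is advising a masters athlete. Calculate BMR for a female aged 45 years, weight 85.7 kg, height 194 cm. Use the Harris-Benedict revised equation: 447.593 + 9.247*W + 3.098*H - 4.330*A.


Substituting values:
W term = 9.247 * 85.7 = 792.4679
H term = 3.098 * 194 = 601.012
A term = 4.330 * 45 = 194.85
BMR = 1646.22 kcal/day

1646.22 kcal/day


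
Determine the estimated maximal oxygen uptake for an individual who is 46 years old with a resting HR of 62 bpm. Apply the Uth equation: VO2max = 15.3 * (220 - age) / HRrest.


HRmax = 220 - 46 = 174
VO2max = 15.3 * (174 / 62)
= 15.3 * 2.8065
= 42.94 mL/kg/min

42.94 mL/kg/min


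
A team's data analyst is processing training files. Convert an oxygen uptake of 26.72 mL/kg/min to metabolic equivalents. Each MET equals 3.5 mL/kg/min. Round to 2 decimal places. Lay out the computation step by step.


One MET = 3.5 mL/kg/min
Number of METs = 26.72 / 3.5
= 7.63 METs

7.63 METs


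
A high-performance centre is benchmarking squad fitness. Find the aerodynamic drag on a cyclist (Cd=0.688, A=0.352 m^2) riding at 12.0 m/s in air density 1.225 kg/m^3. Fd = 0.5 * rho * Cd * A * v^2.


Fd = 0.5 * 1.225 * 0.688 * 0.352 * 12.0^2
= 0.5 * 1.225 * 0.688 * 0.352 * 144.0
= 21.36 N

21.36 N


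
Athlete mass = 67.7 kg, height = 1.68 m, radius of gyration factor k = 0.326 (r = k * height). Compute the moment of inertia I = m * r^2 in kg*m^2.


r = k * height = 0.326 * 1.68 = 0.54768 m
r^2 = 0.54768^2 = 0.299953
I = 67.7 * 0.299953 = 20.307 kg*m^2

20.307 kg*m^2


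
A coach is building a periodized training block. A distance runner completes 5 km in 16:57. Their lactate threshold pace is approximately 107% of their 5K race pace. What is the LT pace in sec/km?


Convert to seconds: 16 min 57 s = 1017 s
Pace per km = 1017 / 5 = 203.4 s/km
LT pace = 203.4 * 1.07 = 217.64 s/km

217.64 s/km


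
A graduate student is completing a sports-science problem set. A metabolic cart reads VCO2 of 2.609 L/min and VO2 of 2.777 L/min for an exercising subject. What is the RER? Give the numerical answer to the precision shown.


RER = VCO2 / VO2 = 2.609 / 2.777 = 0.9395

0.9395


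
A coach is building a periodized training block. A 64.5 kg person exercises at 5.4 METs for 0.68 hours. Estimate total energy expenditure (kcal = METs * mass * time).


Energy = METs * mass(kg) * time(h)
= 5.4 * 64.5 * 0.68
= 236.84 kcal

236.84 kcal


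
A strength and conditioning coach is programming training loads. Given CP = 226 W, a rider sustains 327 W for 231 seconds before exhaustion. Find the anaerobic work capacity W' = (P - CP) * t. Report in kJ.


Excess power = 327 - 226 = 101 W
Work above CP = 101 * 231 = 23331 J
W' = 23.331 kJ

23.331 kJ


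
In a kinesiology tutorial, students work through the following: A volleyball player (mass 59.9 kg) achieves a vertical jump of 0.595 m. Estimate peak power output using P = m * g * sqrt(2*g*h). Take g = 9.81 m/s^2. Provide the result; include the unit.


2 * g * h = 2 * 9.81 * 0.595 = 11.6739
sqrt(11.6739) = 3.416709 m/s
P = 59.9 * 9.81 * 3.416709 = 2007.72 W

2007.72 W


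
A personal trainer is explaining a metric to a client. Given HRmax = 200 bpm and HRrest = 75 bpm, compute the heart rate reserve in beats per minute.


Heart rate reserve = maximum HR minus resting HR
HRR = 200 - 75 = 125 bpm

125 bpm


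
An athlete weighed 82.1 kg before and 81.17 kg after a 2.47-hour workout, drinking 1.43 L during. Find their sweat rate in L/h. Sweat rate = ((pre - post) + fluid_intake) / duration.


Body mass change = 0.93 kg
Total sweat loss = 0.93 + 1.43 = 2.36 L
Rate = 2.36 / 2.47 = 0.955 L/h

0.955 L/h


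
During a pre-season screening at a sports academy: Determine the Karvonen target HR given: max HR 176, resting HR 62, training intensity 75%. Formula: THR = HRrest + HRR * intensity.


HRR = HRmax - HRrest = 176 - 62 = 114
THR = 62 + 114 * 0.75
= 147.5 bpm

147.5 bpm


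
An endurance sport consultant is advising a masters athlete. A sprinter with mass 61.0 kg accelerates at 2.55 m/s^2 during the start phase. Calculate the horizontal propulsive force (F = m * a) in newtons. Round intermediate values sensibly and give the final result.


F = m * a
= 61.0 * 2.55
= 155.55 N

155.55 N


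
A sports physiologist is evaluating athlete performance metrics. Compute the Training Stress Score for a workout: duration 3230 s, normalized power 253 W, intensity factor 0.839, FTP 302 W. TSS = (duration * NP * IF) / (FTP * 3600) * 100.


Product = 3230 * 253 * 0.839 = 685622.41
Base = 302 * 3600 = 1087200
TSS = 685622.41 / 1087200 * 100 = 63.06

63.06 TSS


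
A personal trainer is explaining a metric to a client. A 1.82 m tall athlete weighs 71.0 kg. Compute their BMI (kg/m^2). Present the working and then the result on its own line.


height^2 = 3.3124 m^2
BMI = 71.0 / 3.3124 = 21.43 kg/m^2

21.43 kg/m^2


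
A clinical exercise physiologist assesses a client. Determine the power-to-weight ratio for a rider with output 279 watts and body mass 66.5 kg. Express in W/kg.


P/W = 279 / 66.5 = 4.195 W/kg

4.195 W/kg


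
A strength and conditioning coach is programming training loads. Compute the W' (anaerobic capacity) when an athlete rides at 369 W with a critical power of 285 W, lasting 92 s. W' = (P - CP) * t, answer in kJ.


Above-CP power = 84 W
Duration = 92 s
W' = 84 * 92 = 7728 J
Convert: 7728 / 1000 = 7.728 kJ

7.728 kJ


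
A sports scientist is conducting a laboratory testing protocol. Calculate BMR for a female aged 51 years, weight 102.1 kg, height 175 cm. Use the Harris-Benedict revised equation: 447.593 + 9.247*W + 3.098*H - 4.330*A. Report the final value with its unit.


Substituting values:
W term = 9.247 * 102.1 = 944.1187
H term = 3.098 * 175 = 542.15
A term = 4.330 * 51 = 220.83
BMR = 1713.03 kcal/day

1713.03 kcal/day


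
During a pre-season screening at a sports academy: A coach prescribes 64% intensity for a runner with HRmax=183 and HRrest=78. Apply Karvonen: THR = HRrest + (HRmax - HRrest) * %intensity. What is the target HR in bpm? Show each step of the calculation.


Heart rate reserve = 183 - 78 = 105
Intensity fraction = 64 / 100 = 0.64
THR = 78 + 105 * 0.64 = 145.2 bpm

145.2 bpm


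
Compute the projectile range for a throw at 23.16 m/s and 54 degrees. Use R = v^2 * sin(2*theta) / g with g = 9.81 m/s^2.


Two times the angle = 108 degrees
sin(108) = 0.951057
R = 536.3856 * 0.951057 / 9.81 = 52.001 m

52.001 m


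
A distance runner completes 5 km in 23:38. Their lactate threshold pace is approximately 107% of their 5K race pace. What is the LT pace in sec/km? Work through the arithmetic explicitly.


Convert to seconds: 23 min 38 s = 1418 s
Pace per km = 1418 / 5 = 283.6 s/km
LT pace = 283.6 * 1.07 = 303.45 s/km

303.45 s/km


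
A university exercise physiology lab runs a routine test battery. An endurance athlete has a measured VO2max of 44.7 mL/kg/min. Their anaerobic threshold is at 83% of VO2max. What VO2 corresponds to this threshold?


Anaerobic threshold VO2 = VO2max * 83%
= 44.7 * 0.83
= 37.1 mL/kg/min

37.1 mL/kg/min


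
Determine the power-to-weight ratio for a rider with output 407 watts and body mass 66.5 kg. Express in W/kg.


P/W = 407 / 66.5 = 6.12 W/kg

6.12 W/kg


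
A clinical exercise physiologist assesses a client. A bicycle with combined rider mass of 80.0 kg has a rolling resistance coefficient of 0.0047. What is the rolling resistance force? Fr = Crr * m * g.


Fr = 0.0047 * 80.0 * 9.81
= 0.376 * 9.81
= 3.689 N

3.689 N


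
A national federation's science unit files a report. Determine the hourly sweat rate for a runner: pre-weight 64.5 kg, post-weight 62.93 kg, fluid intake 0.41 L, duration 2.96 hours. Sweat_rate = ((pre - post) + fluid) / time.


Mass lost = 64.5 - 62.93 = 1.57 kg
Add fluid consumed: 1.57 + 0.41 = 1.98 L total sweat
Sweat rate = 1.98 / 2.96 = 0.669 L/h

0.669 L/h


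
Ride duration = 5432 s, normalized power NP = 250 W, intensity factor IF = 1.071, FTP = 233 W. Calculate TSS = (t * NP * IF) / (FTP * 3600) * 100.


Numerator = 5432 * 250 * 1.071 = 1454418.0
Denominator = 233 * 3600 = 838800
TSS = 1454418.0 / 838800 * 100
= 173.39

173.39 TSS


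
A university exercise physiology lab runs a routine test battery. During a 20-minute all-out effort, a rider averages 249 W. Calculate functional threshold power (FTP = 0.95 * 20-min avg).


FTP = 0.95 * 249
= 236.55 W

236.55 W


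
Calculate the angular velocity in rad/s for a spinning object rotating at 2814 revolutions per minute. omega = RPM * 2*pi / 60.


omega = RPM * 2*pi / 60
= 2814 * 6.28318531 / 60
= 294.681 rad/s

294.681 rad/s


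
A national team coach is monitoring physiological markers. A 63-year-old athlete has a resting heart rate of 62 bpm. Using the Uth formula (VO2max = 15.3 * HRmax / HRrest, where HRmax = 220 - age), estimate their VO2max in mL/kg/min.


HRmax = 220 - 63 = 157 bpm
Ratio = HRmax / HRrest = 157 / 62 = 2.5323
VO2max = 15.3 * 2.5323 = 38.74 mL/kg/min

38.74 mL/kg/min


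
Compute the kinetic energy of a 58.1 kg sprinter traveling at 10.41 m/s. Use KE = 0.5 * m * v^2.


Velocity squared = 108.3681
KE = 0.5 * 58.1 * 108.3681 = 3148.09 J

3148.09 J


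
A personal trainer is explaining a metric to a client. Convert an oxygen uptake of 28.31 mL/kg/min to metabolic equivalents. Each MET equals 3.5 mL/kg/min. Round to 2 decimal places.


One MET = 3.5 mL/kg/min
Number of METs = 28.31 / 3.5
= 8.09 METs

8.09 METs


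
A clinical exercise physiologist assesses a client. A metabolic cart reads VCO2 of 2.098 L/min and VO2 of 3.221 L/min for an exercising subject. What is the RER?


RER = VCO2 / VO2 = 2.098 / 3.221 = 0.6514

0.6514


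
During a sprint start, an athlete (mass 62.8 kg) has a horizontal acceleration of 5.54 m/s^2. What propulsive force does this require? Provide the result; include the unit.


Propulsive force = mass * acceleration
= 62.8 kg * 5.54 m/s^2
= 347.91 N

347.91 N


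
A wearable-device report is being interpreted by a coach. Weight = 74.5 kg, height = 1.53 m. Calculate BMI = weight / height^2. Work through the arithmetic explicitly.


height^2 = 1.53^2 = 2.3409
BMI = 74.5 / 2.3409 = 31.83 kg/m^2

31.83 kg/m^2


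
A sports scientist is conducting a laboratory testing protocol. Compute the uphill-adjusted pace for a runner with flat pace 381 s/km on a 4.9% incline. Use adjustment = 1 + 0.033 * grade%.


Adjustment factor = 1 + 0.033 * 4.9 = 1.1617
Grade-adjusted pace = 381 * 1.1617 = 442.61 s/km

442.61 s/km


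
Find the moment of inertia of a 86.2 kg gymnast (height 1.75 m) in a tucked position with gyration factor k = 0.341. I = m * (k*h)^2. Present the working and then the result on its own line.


Radius of gyration = 0.341 * 1.75 = 0.59675 m
I = 86.2 * 0.59675^2
= 86.2 * 0.356111
= 30.697 kg*m^2

30.697 kg*m^2


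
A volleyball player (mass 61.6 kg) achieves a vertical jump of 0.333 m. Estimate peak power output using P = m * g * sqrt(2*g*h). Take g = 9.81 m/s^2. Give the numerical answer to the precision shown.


2 * g * h = 2 * 9.81 * 0.333 = 6.53346
sqrt(6.53346) = 2.556063 m/s
P = 61.6 * 9.81 * 2.556063 = 1544.62 W

1544.62 W


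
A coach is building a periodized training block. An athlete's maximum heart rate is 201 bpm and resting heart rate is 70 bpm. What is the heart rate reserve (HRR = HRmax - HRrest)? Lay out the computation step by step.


HRR = HRmax - HRrest
= 201 - 70
= 131 bpm

131 bpm


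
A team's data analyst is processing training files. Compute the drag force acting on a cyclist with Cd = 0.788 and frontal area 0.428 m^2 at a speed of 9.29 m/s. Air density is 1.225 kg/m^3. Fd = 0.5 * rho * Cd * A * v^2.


Step 1: v^2 = 86.3041
Step 2: Fd = 0.5 * 1.225 * 0.788 * 0.428 * 86.3041
= 17.828 N

17.828 N


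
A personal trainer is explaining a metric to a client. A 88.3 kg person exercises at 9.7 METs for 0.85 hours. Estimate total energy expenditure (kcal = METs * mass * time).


Energy = METs * mass(kg) * time(h)
= 9.7 * 88.3 * 0.85
= 728.03 kcal

728.03 kcal


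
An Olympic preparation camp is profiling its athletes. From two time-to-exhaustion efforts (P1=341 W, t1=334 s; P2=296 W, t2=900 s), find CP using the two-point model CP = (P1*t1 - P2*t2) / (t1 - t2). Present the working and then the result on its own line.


Work in trial 1 = 113894 J
Work in trial 2 = 266400 J
Delta work = -152506 J
Delta time = -566 s
CP = -152506 / -566 = 269.45 W

269.45 W


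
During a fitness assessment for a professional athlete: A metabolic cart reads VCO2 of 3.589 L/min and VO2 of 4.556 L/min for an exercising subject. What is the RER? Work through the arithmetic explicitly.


RER = VCO2 / VO2 = 3.589 / 4.556 = 0.7878

0.7878


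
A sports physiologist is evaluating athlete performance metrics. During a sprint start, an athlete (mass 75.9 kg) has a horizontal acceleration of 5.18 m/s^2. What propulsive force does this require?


Propulsive force = mass * acceleration
= 75.9 kg * 5.18 m/s^2
= 393.16 N

393.16 N


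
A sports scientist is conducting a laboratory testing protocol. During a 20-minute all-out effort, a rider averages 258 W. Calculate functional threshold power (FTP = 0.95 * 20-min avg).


FTP = 0.95 * 258
= 245.1 W

245.1 W


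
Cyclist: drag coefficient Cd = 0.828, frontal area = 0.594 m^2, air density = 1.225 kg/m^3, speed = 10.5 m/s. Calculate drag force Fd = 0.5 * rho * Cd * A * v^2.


v^2 = 10.5^2 = 110.25
Fd = 0.5 * 1.225 * 0.828 * 0.594 * 110.25
= 33.212 N

33.212 N


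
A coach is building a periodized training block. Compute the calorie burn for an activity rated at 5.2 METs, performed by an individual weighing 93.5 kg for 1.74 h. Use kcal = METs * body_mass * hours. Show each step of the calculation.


Product of METs and mass = 5.2 * 93.5 = 486.2
Total kcal = 486.2 * 1.74 = 845.99 kcal

845.99 kcal


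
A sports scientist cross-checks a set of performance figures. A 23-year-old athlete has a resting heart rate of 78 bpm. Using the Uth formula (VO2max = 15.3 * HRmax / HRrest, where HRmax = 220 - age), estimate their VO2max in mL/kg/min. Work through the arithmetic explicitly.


HRmax = 220 - 23 = 197 bpm
Ratio = HRmax / HRrest = 197 / 78 = 2.5256
VO2max = 15.3 * 2.5256 = 38.64 mL/kg/min

38.64 mL/kg/min


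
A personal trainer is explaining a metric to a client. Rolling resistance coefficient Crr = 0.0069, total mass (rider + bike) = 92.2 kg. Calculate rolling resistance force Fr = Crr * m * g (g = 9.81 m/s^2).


Fr = Crr * m * g
= 0.0069 * 92.2 * 9.81
= 6.241 N

6.241 N


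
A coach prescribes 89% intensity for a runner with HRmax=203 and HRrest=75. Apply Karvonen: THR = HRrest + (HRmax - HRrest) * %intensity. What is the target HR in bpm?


Heart rate reserve = 203 - 75 = 128
Intensity fraction = 89 / 100 = 0.89
THR = 75 + 128 * 0.89 = 188.92 bpm

188.92 bpm


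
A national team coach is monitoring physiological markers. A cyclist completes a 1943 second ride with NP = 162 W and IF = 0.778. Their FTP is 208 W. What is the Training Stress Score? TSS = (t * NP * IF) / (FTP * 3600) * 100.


t * NP * IF = 1943 * 162 * 0.778 = 244887.948
FTP * 3600 = 748800
TSS = (244887.948 / 748800) * 100 = 32.7

32.7 TSS


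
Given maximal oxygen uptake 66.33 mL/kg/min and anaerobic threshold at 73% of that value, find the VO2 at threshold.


Percentage as decimal = 0.73
VO2 at AT = 66.33 * 0.73 = 48.42 mL/kg/min

48.42 mL/kg/min


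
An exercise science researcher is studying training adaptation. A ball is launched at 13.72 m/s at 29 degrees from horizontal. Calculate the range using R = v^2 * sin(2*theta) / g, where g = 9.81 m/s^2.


sin(2 * 29) = sin(58) = 0.848048
v^2 = 13.72^2 = 188.2384
R = 188.2384 * 0.848048 / 9.81
= 16.273 m

16.273 m


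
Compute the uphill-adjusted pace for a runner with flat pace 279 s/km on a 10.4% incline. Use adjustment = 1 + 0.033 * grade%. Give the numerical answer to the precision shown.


Adjustment factor = 1 + 0.033 * 10.4 = 1.3432
Grade-adjusted pace = 279 * 1.3432 = 374.75 s/km

374.75 s/km


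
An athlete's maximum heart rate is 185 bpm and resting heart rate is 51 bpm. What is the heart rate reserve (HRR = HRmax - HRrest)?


HRR = HRmax - HRrest
= 185 - 51
= 134 bpm

134 bpm


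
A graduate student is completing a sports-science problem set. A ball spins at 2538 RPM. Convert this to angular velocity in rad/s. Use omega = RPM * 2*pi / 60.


omega = 2538 * 2 * pi / 60
= 2538 * 6.28318531 / 60
= 15946.724 / 60
= 265.779 rad/s

265.779 rad/s


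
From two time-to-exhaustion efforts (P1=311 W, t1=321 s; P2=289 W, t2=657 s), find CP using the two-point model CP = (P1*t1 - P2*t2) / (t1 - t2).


Work in trial 1 = 99831 J
Work in trial 2 = 189873 J
Delta work = -90042 J
Delta time = -336 s
CP = -90042 / -336 = 267.98 W

267.98 W


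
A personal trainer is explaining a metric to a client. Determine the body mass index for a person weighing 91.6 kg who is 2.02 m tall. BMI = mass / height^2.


BMI = mass / height^2
= 91.6 / 2.02^2
= 91.6 / 4.0804
= 22.45 kg/m^2

22.45 kg/m^2


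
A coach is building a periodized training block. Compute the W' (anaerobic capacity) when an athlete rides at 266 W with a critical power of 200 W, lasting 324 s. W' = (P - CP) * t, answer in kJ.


Above-CP power = 66 W
Duration = 324 s
W' = 66 * 324 = 21384 J
Convert: 21384 / 1000 = 21.384 kJ

21.384 kJ


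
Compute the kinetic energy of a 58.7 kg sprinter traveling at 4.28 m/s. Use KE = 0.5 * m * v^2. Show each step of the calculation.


Velocity squared = 18.3184
KE = 0.5 * 58.7 * 18.3184 = 537.65 J

537.65 J


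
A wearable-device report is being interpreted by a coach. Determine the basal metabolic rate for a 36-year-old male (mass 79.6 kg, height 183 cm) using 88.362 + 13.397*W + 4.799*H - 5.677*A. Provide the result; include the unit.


BMR = 88.362 + 13.397*79.6 + 4.799*183 - 5.677*36
= 1828.61 kcal/day

1828.61 kcal/day


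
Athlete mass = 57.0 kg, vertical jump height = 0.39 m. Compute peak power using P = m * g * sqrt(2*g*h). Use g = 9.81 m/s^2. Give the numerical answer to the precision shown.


sqrt(2 * 9.81 * 0.39) = sqrt(7.6518) = 2.766189 m/s
P = 57.0 * 9.81 * 2.766189
= 1546.77 W

1546.77 W


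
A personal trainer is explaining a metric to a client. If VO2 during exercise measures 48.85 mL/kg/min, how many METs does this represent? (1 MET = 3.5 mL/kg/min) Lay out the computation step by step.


METs = VO2 / 3.5 = 48.85 / 3.5 = 13.96

13.96 METs


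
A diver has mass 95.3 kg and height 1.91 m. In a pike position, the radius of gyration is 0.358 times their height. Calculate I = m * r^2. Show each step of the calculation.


r = 0.358 * 1.91 = 0.68378 m
I = m * r^2 = 95.3 * 0.467555 = 44.558 kg*m^2

44.558 kg*m^2


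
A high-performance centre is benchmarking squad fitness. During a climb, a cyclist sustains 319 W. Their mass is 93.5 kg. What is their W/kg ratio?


Power-to-weight = 319 W / 93.5 kg
= 3.412 W/kg

3.412 W/kg


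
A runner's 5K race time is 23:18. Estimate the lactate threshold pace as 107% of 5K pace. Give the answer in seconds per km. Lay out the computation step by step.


Total race time = 23*60 + 18 = 1398 seconds
5K pace = 1398 / 5 = 279.6 sec/km
LT pace = 279.6 * 1.07 = 299.17 sec/km

299.17 s/km


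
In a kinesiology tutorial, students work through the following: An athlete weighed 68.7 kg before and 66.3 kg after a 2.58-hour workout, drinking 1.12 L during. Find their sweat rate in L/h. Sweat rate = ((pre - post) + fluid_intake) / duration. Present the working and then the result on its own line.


Body mass change = 2.4 kg
Total sweat loss = 2.4 + 1.12 = 3.52 L
Rate = 3.52 / 2.58 = 1.364 L/h

1.364 L/h
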